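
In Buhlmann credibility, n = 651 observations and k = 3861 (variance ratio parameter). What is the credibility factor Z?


Z = n / (n + k)
= 651 / (651 + 3861)
= 651 / 4512
= 0.1443


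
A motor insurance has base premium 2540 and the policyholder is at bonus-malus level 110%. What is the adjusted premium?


adjusted = base * BM_level / 100
= 2540 * 110 / 100
= 2540 * 1.1
= 2794.0


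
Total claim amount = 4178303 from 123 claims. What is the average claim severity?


severity = total / number
= 4178303 / 123
= 33969.9431


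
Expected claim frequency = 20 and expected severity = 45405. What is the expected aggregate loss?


E[S] = E[N] * E[X]
= 20 * 45405
= 908100


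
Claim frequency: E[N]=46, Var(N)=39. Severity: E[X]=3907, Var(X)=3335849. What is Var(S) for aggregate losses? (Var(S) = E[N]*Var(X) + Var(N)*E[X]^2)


Var(S) = E[N]*Var(X) + Var(N)*E[X]^2
= 46*3335849 + 39*3907^2
= 153449054 + 595321311
= 7.4877e+08


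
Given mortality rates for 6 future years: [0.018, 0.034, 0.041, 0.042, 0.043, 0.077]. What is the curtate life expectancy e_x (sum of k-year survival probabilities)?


e_x = sum_{k=1}^{n} k_p_x
k_p_x values:
  1_p_x = 0.982
  2_p_x = 0.948612
  3_p_x = 0.909719
  4_p_x = 0.871511
  5_p_x = 0.834036
  6_p_x = 0.769815
e_x = 5.3157


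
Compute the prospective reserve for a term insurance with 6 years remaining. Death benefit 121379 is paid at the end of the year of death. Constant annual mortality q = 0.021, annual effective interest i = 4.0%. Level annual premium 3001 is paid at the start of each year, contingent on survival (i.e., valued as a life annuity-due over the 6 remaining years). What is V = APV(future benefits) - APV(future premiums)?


v = 1/(1+i) = 0.961538
APV(future benefits) per unit = sum_{k=0}^{5} k_p_x * q * v^(k+1) = 0.104718
APV(future benefits) = 121379 * 0.104718 = 12710.5834
Life annuity-due factor ä_{x:6} = sum_{k=0}^{5} k_p_x * v^k = 5.186041
APV(future premiums) = 3001 * 5.186041 = 15563.31
V = 12710.5834 - 15563.31
= -2852.7266


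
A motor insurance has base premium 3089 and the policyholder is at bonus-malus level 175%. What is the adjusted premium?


adjusted = base * BM_level / 100
= 3089 * 175 / 100
= 3089 * 1.75
= 5405.75


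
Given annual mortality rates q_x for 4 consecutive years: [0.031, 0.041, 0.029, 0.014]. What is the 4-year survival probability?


p_k = 1 - q_k for each year
Survival = product of (1 - q_k)
= 0.969 * 0.959 * 0.971 * 0.986
= 0.8897


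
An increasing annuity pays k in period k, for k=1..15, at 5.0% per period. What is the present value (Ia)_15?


(Ia)_n = sum_{k=1}^{n} k * v^k, v = 1/(1+i)
v = 0.952381
Sum computed term by term:
(Ia)_15 = 73.6677


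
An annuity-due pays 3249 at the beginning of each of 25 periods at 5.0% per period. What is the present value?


PV_due = PMT * (1-(1+i)^(-n))/i * (1+i)
PV_immediate = 45791.2259
PV_due = 45791.2259 * 1.05
= 48080.7872


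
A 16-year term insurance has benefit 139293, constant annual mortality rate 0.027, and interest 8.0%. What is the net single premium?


NSP = benefit * sum_{k=0}^{n-1} k_p_x * q * v^(k+1)
With constant q=0.027, v=0.925926
Sum = 0.204802
NSP = 139293 * 0.204802
= 28527.5325


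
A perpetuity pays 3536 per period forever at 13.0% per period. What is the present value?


PV = PMT / i
= 3536 / 0.13
= 27200.0


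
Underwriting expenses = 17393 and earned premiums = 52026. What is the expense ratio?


Expense ratio = expenses / premiums
= 17393 / 52026
= 0.3343


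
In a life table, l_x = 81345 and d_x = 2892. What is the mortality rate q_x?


q_x = d_x / l_x
= 2892 / 81345
= 0.0356


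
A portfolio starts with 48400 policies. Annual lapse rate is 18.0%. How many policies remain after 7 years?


remaining = initial * (1 - lapse)^years
= 48400 * (1 - 0.18)^7
= 48400 * 0.249285
= 12065.4168


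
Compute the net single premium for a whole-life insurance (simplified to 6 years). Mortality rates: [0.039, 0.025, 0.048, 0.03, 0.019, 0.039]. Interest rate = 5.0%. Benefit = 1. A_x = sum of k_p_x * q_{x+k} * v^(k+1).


v = 0.952381
Year 0: k_p_x=1.0, q=0.039, term=0.037143
Year 1: k_p_x=0.961, q=0.025, term=0.021791
Year 2: k_p_x=0.936975, q=0.048, term=0.038851
Year 3: k_p_x=0.892, q=0.03, term=0.022016
Year 4: k_p_x=0.86524, q=0.019, term=0.012881
Year 5: k_p_x=0.848801, q=0.039, term=0.024702
A_x = 0.1574


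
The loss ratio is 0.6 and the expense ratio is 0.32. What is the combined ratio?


Combined ratio = loss ratio + expense ratio
= 0.6 + 0.32
= 0.92


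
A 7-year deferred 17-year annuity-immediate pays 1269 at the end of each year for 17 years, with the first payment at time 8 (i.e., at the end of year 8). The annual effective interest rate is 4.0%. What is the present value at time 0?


PV at time 7 of the 17-year annuity-immediate:
a_n = 1269 * (1-(1+0.04)^(-17))/0.04 = 15438.2338
Discount back 7 years to time 0:
PV = 15438.2338 * (1+0.04)^(-7)
= 15438.2338 * 0.759918
= 11731.7889


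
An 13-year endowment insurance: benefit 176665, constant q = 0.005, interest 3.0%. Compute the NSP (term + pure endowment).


Term component = 9136.273
Pure endowment = 13_p_x * v^13 * benefit = 0.936915 * 0.680951 * 176665 = 112711.0891
NSP = 121847.3621


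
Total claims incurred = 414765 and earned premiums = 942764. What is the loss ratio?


Loss ratio = claims / premiums
= 414765 / 942764
= 0.4399


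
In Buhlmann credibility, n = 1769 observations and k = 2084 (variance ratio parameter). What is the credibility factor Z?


Z = n / (n + k)
= 1769 / (1769 + 2084)
= 1769 / 3853
= 0.4591


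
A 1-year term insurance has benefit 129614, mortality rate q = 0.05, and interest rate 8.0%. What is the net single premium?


NSP = benefit * q * v
v = 1/(1+i) = 0.925926
NSP = 129614 * 0.05 * 0.925926
= 6000.6481


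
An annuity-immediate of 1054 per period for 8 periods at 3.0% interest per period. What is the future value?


FV = PMT * ((1+i)^n - 1) / i
= 1054 * ((1.03)^8 - 1) / 0.03
= 1054 * (1.26677 - 1) / 0.03
= 9372.5222


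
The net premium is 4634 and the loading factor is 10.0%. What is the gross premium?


Gross = net * (1 + loading)
= 4634 * (1 + 0.1)
= 4634 * 1.1
= 5097.4


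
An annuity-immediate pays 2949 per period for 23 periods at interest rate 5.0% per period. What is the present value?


PV = PMT * (1 - (1+i)^(-n)) / i
= 2949 * (1 - (1+0.05)^(-23)) / 0.05
= 2949 * (1 - 0.325571) / 0.05
= 2949 * 13.488574
= 39777.8044


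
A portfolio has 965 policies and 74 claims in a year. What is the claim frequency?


frequency = claims / policies
= 74 / 965
= 0.0767


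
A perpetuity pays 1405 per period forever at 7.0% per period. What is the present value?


PV = PMT / i
= 1405 / 0.07
= 20071.4286


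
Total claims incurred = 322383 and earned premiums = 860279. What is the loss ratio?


Loss ratio = claims / premiums
= 322383 / 860279
= 0.3747


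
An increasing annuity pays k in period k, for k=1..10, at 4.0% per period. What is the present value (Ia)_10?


(Ia)_n = sum_{k=1}^{n} k * v^k, v = 1/(1+i)
v = 0.961538
Sum computed term by term:
(Ia)_10 = 41.9922


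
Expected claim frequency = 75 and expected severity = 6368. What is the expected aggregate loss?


E[S] = E[N] * E[X]
= 75 * 6368
= 477600


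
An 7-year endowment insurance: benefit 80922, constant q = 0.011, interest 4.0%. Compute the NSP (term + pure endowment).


Term component = 5178.5306
Pure endowment = 7_p_x * v^7 * benefit = 0.925495 * 0.759918 * 80922 = 56912.449
NSP = 62090.9796


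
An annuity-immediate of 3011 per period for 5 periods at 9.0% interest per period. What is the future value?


FV = PMT * ((1+i)^n - 1) / i
= 3011 * ((1.09)^5 - 1) / 0.09
= 3011 * (1.538624 - 1) / 0.09
= 18019.9636


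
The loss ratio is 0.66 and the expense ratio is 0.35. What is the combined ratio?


Combined ratio = loss ratio + expense ratio
= 0.66 + 0.35
= 1.01


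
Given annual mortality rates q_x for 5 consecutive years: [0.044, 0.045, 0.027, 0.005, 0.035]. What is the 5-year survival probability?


p_k = 1 - q_k for each year
Survival = product of (1 - q_k)
= 0.956 * 0.955 * 0.973 * 0.995 * 0.965
= 0.853


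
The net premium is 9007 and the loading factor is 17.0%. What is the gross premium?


Gross = net * (1 + loading)
= 9007 * (1 + 0.17)
= 9007 * 1.17
= 10538.19


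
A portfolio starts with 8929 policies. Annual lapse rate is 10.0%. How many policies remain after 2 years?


remaining = initial * (1 - lapse)^years
= 8929 * (1 - 0.1)^2
= 8929 * 0.81
= 7232.49


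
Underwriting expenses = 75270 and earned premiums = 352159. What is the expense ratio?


Expense ratio = expenses / premiums
= 75270 / 352159
= 0.2137


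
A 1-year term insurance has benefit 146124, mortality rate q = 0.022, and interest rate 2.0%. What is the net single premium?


NSP = benefit * q * v
v = 1/(1+i) = 0.980392
NSP = 146124 * 0.022 * 0.980392
= 3151.6941


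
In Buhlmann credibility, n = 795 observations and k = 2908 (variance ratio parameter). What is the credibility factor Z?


Z = n / (n + k)
= 795 / (795 + 2908)
= 795 / 3703
= 0.2147


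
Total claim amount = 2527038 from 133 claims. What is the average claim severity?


severity = total / number
= 2527038 / 133
= 19000.2857


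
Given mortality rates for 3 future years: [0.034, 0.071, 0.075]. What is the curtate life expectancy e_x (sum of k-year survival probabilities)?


e_x = sum_{k=1}^{n} k_p_x
k_p_x values:
  1_p_x = 0.966
  2_p_x = 0.897414
  3_p_x = 0.830108
e_x = 2.6935


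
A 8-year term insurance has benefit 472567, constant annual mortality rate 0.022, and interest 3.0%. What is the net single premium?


NSP = benefit * sum_{k=0}^{n-1} k_p_x * q * v^(k+1)
With constant q=0.022, v=0.970874
Sum = 0.143544
NSP = 472567 * 0.143544
= 67834.3363


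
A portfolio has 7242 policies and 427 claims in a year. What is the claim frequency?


frequency = claims / policies
= 427 / 7242
= 0.059


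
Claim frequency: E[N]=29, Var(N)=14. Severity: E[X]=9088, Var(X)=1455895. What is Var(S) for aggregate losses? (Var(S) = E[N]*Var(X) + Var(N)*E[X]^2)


Var(S) = E[N]*Var(X) + Var(N)*E[X]^2
= 29*1455895 + 14*9088^2
= 42220955 + 1156284416
= 1.1985e+09


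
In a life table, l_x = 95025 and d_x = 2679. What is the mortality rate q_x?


q_x = d_x / l_x
= 2679 / 95025
= 0.0282


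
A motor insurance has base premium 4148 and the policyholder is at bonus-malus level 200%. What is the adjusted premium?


adjusted = base * BM_level / 100
= 4148 * 200 / 100
= 4148 * 2.0
= 8296.0


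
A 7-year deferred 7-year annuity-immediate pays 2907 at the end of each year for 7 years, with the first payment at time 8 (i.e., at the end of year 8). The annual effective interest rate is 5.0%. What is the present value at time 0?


PV at time 7 of the 7-year annuity-immediate:
a_n = 2907 * (1-(1+0.05)^(-7))/0.05 = 16820.9875
Discount back 7 years to time 0:
PV = 16820.9875 * (1+0.05)^(-7)
= 16820.9875 * 0.710681
= 11954.3617


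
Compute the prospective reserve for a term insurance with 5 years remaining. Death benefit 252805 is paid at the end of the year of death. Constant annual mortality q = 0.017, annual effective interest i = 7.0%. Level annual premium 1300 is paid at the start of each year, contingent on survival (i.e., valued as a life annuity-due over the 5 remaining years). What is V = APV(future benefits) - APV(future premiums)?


v = 1/(1+i) = 0.934579
APV(future benefits) per unit = sum_{k=0}^{4} k_p_x * q * v^(k+1) = 0.067529
APV(future benefits) = 252805 * 0.067529 = 17071.7805
Life annuity-due factor ä_{x:5} = sum_{k=0}^{4} k_p_x * v^k = 4.250382
APV(future premiums) = 1300 * 4.250382 = 5525.4972
V = 17071.7805 - 5525.4972
= 11546.2832


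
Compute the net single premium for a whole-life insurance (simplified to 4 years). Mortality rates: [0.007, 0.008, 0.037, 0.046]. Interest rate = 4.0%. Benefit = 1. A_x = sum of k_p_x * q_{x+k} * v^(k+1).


v = 0.961538
Year 0: k_p_x=1.0, q=0.007, term=0.006731
Year 1: k_p_x=0.993, q=0.008, term=0.007345
Year 2: k_p_x=0.985056, q=0.037, term=0.032401
Year 3: k_p_x=0.948609, q=0.046, term=0.0373
A_x = 0.0838


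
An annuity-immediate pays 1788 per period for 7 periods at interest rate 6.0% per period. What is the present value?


PV = PMT * (1 - (1+i)^(-n)) / i
= 1788 * (1 - (1+0.06)^(-7)) / 0.06
= 1788 * (1 - 0.665057) / 0.06
= 1788 * 5.582381
= 9981.298


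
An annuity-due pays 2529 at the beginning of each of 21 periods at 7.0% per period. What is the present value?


PV_due = PMT * (1-(1+i)^(-n))/i * (1+i)
PV_immediate = 27403.0486
PV_due = 27403.0486 * 1.07
= 29321.262


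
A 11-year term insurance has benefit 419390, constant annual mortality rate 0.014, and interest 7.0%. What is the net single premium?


NSP = benefit * sum_{k=0}^{n-1} k_p_x * q * v^(k+1)
With constant q=0.014, v=0.934579
Sum = 0.09886
NSP = 419390 * 0.09886
= 41460.8388


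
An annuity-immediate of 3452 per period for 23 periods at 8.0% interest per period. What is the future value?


FV = PMT * ((1+i)^n - 1) / i
= 3452 * ((1.08)^23 - 1) / 0.08
= 3452 * (5.871464 - 1) / 0.08
= 210203.6563


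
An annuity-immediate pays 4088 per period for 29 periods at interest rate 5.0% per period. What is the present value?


PV = PMT * (1 - (1+i)^(-n)) / i
= 4088 * (1 - (1+0.05)^(-29)) / 0.05
= 4088 * (1 - 0.242946) / 0.05
= 4088 * 15.141074
= 61896.7088


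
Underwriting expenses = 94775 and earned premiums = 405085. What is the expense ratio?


Expense ratio = expenses / premiums
= 94775 / 405085
= 0.234


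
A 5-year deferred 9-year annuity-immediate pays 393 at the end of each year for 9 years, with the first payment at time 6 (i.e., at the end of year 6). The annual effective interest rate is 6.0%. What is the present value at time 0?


PV at time 5 of the 9-year annuity-immediate:
a_n = 393 * (1-(1+0.06)^(-9))/0.06 = 2673.0651
Discount back 5 years to time 0:
PV = 2673.0651 * (1+0.06)^(-5)
= 2673.0651 * 0.747258
= 1997.4697


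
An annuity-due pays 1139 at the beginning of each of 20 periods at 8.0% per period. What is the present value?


PV_due = PMT * (1-(1+i)^(-n))/i * (1+i)
PV_immediate = 11182.8699
PV_due = 11182.8699 * 1.08
= 12077.4995


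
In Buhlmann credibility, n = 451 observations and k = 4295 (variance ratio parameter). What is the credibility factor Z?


Z = n / (n + k)
= 451 / (451 + 4295)
= 451 / 4746
= 0.095


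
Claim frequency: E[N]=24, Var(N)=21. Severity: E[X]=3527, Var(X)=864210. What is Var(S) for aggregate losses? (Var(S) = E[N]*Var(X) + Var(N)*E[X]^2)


Var(S) = E[N]*Var(X) + Var(N)*E[X]^2
= 24*864210 + 21*3527^2
= 20741040 + 261234309
= 2.8198e+08


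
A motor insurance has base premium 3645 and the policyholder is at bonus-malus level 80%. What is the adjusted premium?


adjusted = base * BM_level / 100
= 3645 * 80 / 100
= 3645 * 0.8
= 2916.0


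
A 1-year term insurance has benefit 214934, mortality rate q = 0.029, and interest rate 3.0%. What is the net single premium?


NSP = benefit * q * v
v = 1/(1+i) = 0.970874
NSP = 214934 * 0.029 * 0.970874
= 6051.5398


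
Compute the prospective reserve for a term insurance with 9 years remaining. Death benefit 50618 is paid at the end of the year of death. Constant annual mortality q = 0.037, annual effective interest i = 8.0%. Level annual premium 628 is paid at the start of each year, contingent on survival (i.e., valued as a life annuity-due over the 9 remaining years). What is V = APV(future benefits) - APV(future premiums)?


v = 1/(1+i) = 0.925926
APV(future benefits) per unit = sum_{k=0}^{8} k_p_x * q * v^(k+1) = 0.203561
APV(future benefits) = 50618 * 0.203561 = 10303.873
Life annuity-due factor ä_{x:9} = sum_{k=0}^{8} k_p_x * v^k = 5.941793
APV(future premiums) = 628 * 5.941793 = 3731.4463
V = 10303.873 - 3731.4463
= 6572.4268


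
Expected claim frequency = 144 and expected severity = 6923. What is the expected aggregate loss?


E[S] = E[N] * E[X]
= 144 * 6923
= 996912


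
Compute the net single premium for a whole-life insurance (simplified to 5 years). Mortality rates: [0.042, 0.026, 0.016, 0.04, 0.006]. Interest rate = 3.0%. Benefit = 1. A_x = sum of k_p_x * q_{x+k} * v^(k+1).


v = 0.970874
Year 0: k_p_x=1.0, q=0.042, term=0.040777
Year 1: k_p_x=0.958, q=0.026, term=0.023478
Year 2: k_p_x=0.933092, q=0.016, term=0.013663
Year 3: k_p_x=0.918163, q=0.04, term=0.032631
Year 4: k_p_x=0.881436, q=0.006, term=0.004562
A_x = 0.1151


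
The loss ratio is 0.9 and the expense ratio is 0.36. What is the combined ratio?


Combined ratio = loss ratio + expense ratio
= 0.9 + 0.36
= 1.26


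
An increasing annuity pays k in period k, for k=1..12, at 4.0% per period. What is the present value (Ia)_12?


(Ia)_n = sum_{k=1}^{n} k * v^k, v = 1/(1+i)
v = 0.961538
Sum computed term by term:
(Ia)_12 = 56.6328


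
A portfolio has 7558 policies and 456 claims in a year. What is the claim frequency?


frequency = claims / policies
= 456 / 7558
= 0.0603


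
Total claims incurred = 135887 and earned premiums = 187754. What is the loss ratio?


Loss ratio = claims / premiums
= 135887 / 187754
= 0.7238


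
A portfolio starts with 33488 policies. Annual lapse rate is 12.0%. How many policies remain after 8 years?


remaining = initial * (1 - lapse)^years
= 33488 * (1 - 0.12)^8
= 33488 * 0.359635
= 12043.441


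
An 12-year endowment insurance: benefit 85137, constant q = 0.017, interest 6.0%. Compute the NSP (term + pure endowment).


Term component = 11192.3709
Pure endowment = 12_p_x * v^12 * benefit = 0.814033 * 0.496969 * 85137 = 34442.1436
NSP = 45634.5145


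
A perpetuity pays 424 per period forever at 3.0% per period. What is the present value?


PV = PMT / i
= 424 / 0.03
= 14133.3333


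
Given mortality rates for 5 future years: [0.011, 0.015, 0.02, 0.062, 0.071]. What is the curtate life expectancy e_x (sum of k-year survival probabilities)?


e_x = sum_{k=1}^{n} k_p_x
k_p_x values:
  1_p_x = 0.989
  2_p_x = 0.974165
  3_p_x = 0.954682
  4_p_x = 0.895491
  5_p_x = 0.831912
e_x = 4.6452


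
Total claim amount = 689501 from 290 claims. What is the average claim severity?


severity = total / number
= 689501 / 290
= 2377.5897


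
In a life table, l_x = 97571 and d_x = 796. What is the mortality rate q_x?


q_x = d_x / l_x
= 796 / 97571
= 0.0082


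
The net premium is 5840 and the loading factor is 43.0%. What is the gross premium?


Gross = net * (1 + loading)
= 5840 * (1 + 0.43)
= 5840 * 1.43
= 8351.2


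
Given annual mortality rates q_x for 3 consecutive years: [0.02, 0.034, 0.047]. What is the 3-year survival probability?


p_k = 1 - q_k for each year
Survival = product of (1 - q_k)
= 0.98 * 0.966 * 0.953
= 0.9022


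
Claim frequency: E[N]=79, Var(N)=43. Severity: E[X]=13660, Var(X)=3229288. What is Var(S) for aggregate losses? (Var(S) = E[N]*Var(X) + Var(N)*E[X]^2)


Var(S) = E[N]*Var(X) + Var(N)*E[X]^2
= 79*3229288 + 43*13660^2
= 255113752 + 8023610800
= 8.2787e+09


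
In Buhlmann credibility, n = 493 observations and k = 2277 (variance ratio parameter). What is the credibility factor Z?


Z = n / (n + k)
= 493 / (493 + 2277)
= 493 / 2770
= 0.178


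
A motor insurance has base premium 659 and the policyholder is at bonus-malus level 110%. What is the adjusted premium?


adjusted = base * BM_level / 100
= 659 * 110 / 100
= 659 * 1.1
= 724.9


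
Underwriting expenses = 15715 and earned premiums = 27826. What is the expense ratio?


Expense ratio = expenses / premiums
= 15715 / 27826
= 0.5648


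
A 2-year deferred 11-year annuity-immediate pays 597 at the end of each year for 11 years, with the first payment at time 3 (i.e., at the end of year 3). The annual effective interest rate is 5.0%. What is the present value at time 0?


PV at time 2 of the 11-year annuity-immediate:
a_n = 597 * (1-(1+0.05)^(-11))/0.05 = 4958.9293
Discount back 2 years to time 0:
PV = 4958.9293 * (1+0.05)^(-2)
= 4958.9293 * 0.907029
= 4497.895


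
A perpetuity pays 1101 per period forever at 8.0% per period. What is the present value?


PV = PMT / i
= 1101 / 0.08
= 13762.5


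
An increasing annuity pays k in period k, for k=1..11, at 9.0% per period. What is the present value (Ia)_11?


(Ia)_n = sum_{k=1}^{n} k * v^k, v = 1/(1+i)
v = 0.917431
Sum computed term by term:
(Ia)_11 = 35.0533


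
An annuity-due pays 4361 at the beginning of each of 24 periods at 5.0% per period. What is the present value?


PV_due = PMT * (1-(1+i)^(-n))/i * (1+i)
PV_immediate = 60175.8769
PV_due = 60175.8769 * 1.05
= 63184.6707


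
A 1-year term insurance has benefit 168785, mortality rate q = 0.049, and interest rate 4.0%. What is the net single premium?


NSP = benefit * q * v
v = 1/(1+i) = 0.961538
NSP = 168785 * 0.049 * 0.961538
= 7952.3702


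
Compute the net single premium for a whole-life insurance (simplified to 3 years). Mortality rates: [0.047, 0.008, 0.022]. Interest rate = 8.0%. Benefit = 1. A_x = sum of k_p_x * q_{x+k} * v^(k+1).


v = 0.925926
Year 0: k_p_x=1.0, q=0.047, term=0.043519
Year 1: k_p_x=0.953, q=0.008, term=0.006536
Year 2: k_p_x=0.945376, q=0.022, term=0.01651
A_x = 0.0666


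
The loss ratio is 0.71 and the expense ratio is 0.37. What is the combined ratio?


Combined ratio = loss ratio + expense ratio
= 0.71 + 0.37
= 1.08


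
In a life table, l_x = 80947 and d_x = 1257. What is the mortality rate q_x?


q_x = d_x / l_x
= 1257 / 80947
= 0.0155


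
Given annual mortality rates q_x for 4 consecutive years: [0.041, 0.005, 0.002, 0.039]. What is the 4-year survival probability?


p_k = 1 - q_k for each year
Survival = product of (1 - q_k)
= 0.959 * 0.995 * 0.998 * 0.961
= 0.9152


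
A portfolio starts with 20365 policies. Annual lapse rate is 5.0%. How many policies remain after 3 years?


remaining = initial * (1 - lapse)^years
= 20365 * (1 - 0.05)^3
= 20365 * 0.857375
= 17460.4419


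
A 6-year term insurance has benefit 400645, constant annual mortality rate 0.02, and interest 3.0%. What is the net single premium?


NSP = benefit * sum_{k=0}^{n-1} k_p_x * q * v^(k+1)
With constant q=0.02, v=0.970874
Sum = 0.103248
NSP = 400645 * 0.103248
= 41365.9475


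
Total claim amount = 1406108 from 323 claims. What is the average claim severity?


severity = total / number
= 1406108 / 323
= 4353.2755


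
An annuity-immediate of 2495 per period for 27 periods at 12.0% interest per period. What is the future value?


FV = PMT * ((1+i)^n - 1) / i
= 2495 * ((1.12)^27 - 1) / 0.12
= 2495 * (21.324881 - 1) / 0.12
= 422588.1465


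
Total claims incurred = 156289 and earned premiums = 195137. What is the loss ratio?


Loss ratio = claims / premiums
= 156289 / 195137
= 0.8009


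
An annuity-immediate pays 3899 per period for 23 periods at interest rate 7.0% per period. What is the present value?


PV = PMT * (1 - (1+i)^(-n)) / i
= 3899 * (1 - (1+0.07)^(-23)) / 0.07
= 3899 * (1 - 0.210947) / 0.07
= 3899 * 11.272187
= 43950.2586


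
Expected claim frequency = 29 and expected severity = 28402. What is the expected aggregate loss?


E[S] = E[N] * E[X]
= 29 * 28402
= 823658


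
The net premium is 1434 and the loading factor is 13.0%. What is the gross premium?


Gross = net * (1 + loading)
= 1434 * (1 + 0.13)
= 1434 * 1.13
= 1620.42


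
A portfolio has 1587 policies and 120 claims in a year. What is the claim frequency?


frequency = claims / policies
= 120 / 1587
= 0.0756


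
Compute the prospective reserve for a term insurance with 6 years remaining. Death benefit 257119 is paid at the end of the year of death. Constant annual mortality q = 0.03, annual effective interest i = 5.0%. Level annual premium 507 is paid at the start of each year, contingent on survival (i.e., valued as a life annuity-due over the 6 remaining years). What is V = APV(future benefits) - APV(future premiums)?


v = 1/(1+i) = 0.952381
APV(future benefits) per unit = sum_{k=0}^{5} k_p_x * q * v^(k+1) = 0.141909
APV(future benefits) = 257119 * 0.141909 = 36487.4486
Life annuity-due factor ä_{x:6} = sum_{k=0}^{5} k_p_x * v^k = 4.966808
APV(future premiums) = 507 * 4.966808 = 2518.1716
V = 36487.4486 - 2518.1716
= 33969.2769


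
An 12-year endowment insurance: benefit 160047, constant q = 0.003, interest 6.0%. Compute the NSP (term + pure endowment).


Term component = 3967.8644
Pure endowment = 12_p_x * v^12 * benefit = 0.964588 * 0.496969 * 160047 = 76721.8479
NSP = 80689.7123


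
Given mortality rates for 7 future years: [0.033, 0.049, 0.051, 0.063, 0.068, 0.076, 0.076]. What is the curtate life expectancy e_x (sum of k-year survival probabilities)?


e_x = sum_{k=1}^{n} k_p_x
k_p_x values:
  1_p_x = 0.967
  2_p_x = 0.919617
  3_p_x = 0.872717
  4_p_x = 0.817735
  5_p_x = 0.762129
  6_p_x = 0.704208
  7_p_x = 0.650688
e_x = 5.6941


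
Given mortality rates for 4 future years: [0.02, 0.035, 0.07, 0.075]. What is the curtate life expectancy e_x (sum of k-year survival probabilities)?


e_x = sum_{k=1}^{n} k_p_x
k_p_x values:
  1_p_x = 0.98
  2_p_x = 0.9457
  3_p_x = 0.879501
  4_p_x = 0.813538
e_x = 3.6187


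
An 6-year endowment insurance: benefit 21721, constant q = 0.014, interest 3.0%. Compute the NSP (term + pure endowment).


Term component = 1592.6764
Pure endowment = 6_p_x * v^6 * benefit = 0.918886 * 0.837484 * 21721 = 16715.4455
NSP = 18308.122


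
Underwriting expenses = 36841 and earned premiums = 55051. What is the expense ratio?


Expense ratio = expenses / premiums
= 36841 / 55051
= 0.6692


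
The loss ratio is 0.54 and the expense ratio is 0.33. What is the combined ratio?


Combined ratio = loss ratio + expense ratio
= 0.54 + 0.33
= 0.87


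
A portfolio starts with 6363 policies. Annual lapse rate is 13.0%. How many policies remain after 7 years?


remaining = initial * (1 - lapse)^years
= 6363 * (1 - 0.13)^7
= 6363 * 0.377255
= 2400.4723


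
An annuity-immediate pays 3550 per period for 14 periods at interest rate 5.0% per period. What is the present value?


PV = PMT * (1 - (1+i)^(-n)) / i
= 3550 * (1 - (1+0.05)^(-14)) / 0.05
= 3550 * (1 - 0.505068) / 0.05
= 3550 * 9.898641
= 35140.1753


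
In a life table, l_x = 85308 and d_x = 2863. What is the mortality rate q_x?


q_x = d_x / l_x
= 2863 / 85308
= 0.0336


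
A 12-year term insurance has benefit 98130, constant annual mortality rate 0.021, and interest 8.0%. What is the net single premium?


NSP = benefit * sum_{k=0}^{n-1} k_p_x * q * v^(k+1)
With constant q=0.021, v=0.925926
Sum = 0.143917
NSP = 98130 * 0.143917
= 14122.5831


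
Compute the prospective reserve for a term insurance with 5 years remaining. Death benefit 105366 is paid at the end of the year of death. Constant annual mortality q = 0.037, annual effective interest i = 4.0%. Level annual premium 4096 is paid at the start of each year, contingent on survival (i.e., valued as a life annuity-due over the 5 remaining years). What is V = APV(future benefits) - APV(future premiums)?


v = 1/(1+i) = 0.961538
APV(future benefits) per unit = sum_{k=0}^{4} k_p_x * q * v^(k+1) = 0.153423
APV(future benefits) = 105366 * 0.153423 = 16165.5784
Life annuity-due factor ä_{x:5} = sum_{k=0}^{4} k_p_x * v^k = 4.312433
APV(future premiums) = 4096 * 4.312433 = 17663.7259
V = 16165.5784 - 17663.7259
= -1498.1475


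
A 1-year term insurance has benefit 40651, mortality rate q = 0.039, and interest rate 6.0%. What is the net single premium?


NSP = benefit * q * v
v = 1/(1+i) = 0.943396
NSP = 40651 * 0.039 * 0.943396
= 1495.65


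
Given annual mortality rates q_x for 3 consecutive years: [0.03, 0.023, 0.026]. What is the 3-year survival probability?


p_k = 1 - q_k for each year
Survival = product of (1 - q_k)
= 0.97 * 0.977 * 0.974
= 0.9231


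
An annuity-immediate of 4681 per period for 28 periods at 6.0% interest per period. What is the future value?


FV = PMT * ((1+i)^n - 1) / i
= 4681 * ((1.06)^28 - 1) / 0.06
= 4681 * (5.111687 - 1) / 0.06
= 320780.0905


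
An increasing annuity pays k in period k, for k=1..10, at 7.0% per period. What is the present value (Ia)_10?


(Ia)_n = sum_{k=1}^{n} k * v^k, v = 1/(1+i)
v = 0.934579
Sum computed term by term:
(Ia)_10 = 34.7391


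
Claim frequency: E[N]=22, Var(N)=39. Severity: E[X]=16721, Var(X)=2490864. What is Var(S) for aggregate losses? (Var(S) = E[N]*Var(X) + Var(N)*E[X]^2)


Var(S) = E[N]*Var(X) + Var(N)*E[X]^2
= 22*2490864 + 39*16721^2
= 54799008 + 10904081799
= 1.0959e+10


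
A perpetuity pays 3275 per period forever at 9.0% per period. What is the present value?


PV = PMT / i
= 3275 / 0.09
= 36388.8889


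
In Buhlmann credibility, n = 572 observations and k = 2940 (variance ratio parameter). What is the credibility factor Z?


Z = n / (n + k)
= 572 / (572 + 2940)
= 572 / 3512
= 0.1629


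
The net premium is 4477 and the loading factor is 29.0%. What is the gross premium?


Gross = net * (1 + loading)
= 4477 * (1 + 0.29)
= 4477 * 1.29
= 5775.33


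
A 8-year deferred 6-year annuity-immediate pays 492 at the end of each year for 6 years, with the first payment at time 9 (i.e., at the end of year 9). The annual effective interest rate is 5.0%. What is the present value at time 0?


PV at time 8 of the 6-year annuity-immediate:
a_n = 492 * (1-(1+0.05)^(-6))/0.05 = 2497.2405
Discount back 8 years to time 0:
PV = 2497.2405 * (1+0.05)^(-8)
= 2497.2405 * 0.676839
= 1690.2307


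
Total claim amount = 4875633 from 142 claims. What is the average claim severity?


severity = total / number
= 4875633 / 142
= 34335.4437


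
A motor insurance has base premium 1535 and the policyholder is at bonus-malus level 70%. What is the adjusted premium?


adjusted = base * BM_level / 100
= 1535 * 70 / 100
= 1535 * 0.7
= 1074.5


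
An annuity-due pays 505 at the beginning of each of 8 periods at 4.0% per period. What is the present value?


PV_due = PMT * (1-(1+i)^(-n))/i * (1+i)
PV_immediate = 3400.0362
PV_due = 3400.0362 * 1.04
= 3536.0376


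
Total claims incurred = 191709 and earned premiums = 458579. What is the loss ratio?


Loss ratio = claims / premiums
= 191709 / 458579
= 0.4181


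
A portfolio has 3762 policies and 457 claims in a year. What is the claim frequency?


frequency = claims / policies
= 457 / 3762
= 0.1215


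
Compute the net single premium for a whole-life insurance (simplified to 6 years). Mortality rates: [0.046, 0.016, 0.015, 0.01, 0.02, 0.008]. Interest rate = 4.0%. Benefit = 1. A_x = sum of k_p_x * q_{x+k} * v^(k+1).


v = 0.961538
Year 0: k_p_x=1.0, q=0.046, term=0.044231
Year 1: k_p_x=0.954, q=0.016, term=0.014112
Year 2: k_p_x=0.938736, q=0.015, term=0.012518
Year 3: k_p_x=0.924655, q=0.01, term=0.007904
Year 4: k_p_x=0.915408, q=0.02, term=0.015048
Year 5: k_p_x=0.8971, q=0.008, term=0.005672
A_x = 0.0995


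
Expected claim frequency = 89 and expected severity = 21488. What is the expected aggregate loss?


E[S] = E[N] * E[X]
= 89 * 21488
= 1.9124e+06


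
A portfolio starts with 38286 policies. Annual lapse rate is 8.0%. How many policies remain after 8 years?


remaining = initial * (1 - lapse)^years
= 38286 * (1 - 0.08)^8
= 38286 * 0.513219
= 19649.0978


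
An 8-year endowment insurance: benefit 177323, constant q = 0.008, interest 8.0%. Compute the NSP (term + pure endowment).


Term component = 7953.0252
Pure endowment = 8_p_x * v^8 * benefit = 0.937764 * 0.540269 * 177323 = 89839.7229
NSP = 97792.7481


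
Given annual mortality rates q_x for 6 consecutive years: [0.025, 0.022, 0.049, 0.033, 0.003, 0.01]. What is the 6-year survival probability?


p_k = 1 - q_k for each year
Survival = product of (1 - q_k)
= 0.975 * 0.978 * 0.951 * 0.967 * 0.997 * 0.99
= 0.8655


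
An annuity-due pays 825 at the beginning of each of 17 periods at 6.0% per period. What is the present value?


PV_due = PMT * (1-(1+i)^(-n))/i * (1+i)
PV_immediate = 8643.7392
PV_due = 8643.7392 * 1.06
= 9162.3636


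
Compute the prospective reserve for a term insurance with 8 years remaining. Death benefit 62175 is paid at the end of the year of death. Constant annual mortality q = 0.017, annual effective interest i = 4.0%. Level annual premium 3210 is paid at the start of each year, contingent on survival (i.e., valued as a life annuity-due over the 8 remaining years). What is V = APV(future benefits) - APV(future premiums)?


v = 1/(1+i) = 0.961538
APV(future benefits) per unit = sum_{k=0}^{7} k_p_x * q * v^(k+1) = 0.108254
APV(future benefits) = 62175 * 0.108254 = 6730.6636
Life annuity-due factor ä_{x:8} = sum_{k=0}^{7} k_p_x * v^k = 6.622569
APV(future premiums) = 3210 * 6.622569 = 21258.4472
V = 6730.6636 - 21258.4472
= -14527.7837


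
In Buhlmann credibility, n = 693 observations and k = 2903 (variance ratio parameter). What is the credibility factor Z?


Z = n / (n + k)
= 693 / (693 + 2903)
= 693 / 3596
= 0.1927


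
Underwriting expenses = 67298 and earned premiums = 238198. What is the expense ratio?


Expense ratio = expenses / premiums
= 67298 / 238198
= 0.2825


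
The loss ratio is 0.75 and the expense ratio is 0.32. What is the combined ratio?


Combined ratio = loss ratio + expense ratio
= 0.75 + 0.32
= 1.07


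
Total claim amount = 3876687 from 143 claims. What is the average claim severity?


severity = total / number
= 3876687 / 143
= 27109.6993


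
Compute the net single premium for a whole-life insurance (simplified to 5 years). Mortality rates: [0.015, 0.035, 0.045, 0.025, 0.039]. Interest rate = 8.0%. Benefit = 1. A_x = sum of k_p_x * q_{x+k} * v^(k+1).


v = 0.925926
Year 0: k_p_x=1.0, q=0.015, term=0.013889
Year 1: k_p_x=0.985, q=0.035, term=0.029557
Year 2: k_p_x=0.950525, q=0.045, term=0.033955
Year 3: k_p_x=0.907751, q=0.025, term=0.016681
Year 4: k_p_x=0.885058, q=0.039, term=0.023492
A_x = 0.1176


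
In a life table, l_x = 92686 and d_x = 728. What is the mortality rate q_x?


q_x = d_x / l_x
= 728 / 92686
= 0.0079


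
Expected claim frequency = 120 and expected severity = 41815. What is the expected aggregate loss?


E[S] = E[N] * E[X]
= 120 * 41815
= 5.0178e+06


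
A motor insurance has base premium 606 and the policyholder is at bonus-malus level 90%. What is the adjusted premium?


adjusted = base * BM_level / 100
= 606 * 90 / 100
= 606 * 0.9
= 545.4


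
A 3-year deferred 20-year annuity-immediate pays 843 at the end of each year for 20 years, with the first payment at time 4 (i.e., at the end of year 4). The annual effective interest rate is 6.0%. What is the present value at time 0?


PV at time 3 of the 20-year annuity-immediate:
a_n = 843 * (1-(1+0.06)^(-20))/0.06 = 9669.1436
Discount back 3 years to time 0:
PV = 9669.1436 * (1+0.06)^(-3)
= 9669.1436 * 0.839619
= 8118.3994


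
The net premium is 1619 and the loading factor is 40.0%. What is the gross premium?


Gross = net * (1 + loading)
= 1619 * (1 + 0.4)
= 1619 * 1.4
= 2266.6


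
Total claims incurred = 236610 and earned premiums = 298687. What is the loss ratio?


Loss ratio = claims / premiums
= 236610 / 298687
= 0.7922


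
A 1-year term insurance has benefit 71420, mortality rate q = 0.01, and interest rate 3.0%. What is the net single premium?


NSP = benefit * q * v
v = 1/(1+i) = 0.970874
NSP = 71420 * 0.01 * 0.970874
= 693.3981


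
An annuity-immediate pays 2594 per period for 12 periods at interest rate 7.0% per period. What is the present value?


PV = PMT * (1 - (1+i)^(-n)) / i
= 2594 * (1 - (1+0.07)^(-12)) / 0.07
= 2594 * (1 - 0.444012) / 0.07
= 2594 * 7.942686
= 20603.3283


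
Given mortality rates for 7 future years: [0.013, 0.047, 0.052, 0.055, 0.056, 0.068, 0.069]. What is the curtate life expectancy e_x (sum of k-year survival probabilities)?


e_x = sum_{k=1}^{n} k_p_x
k_p_x values:
  1_p_x = 0.987
  2_p_x = 0.940611
  3_p_x = 0.891699
  4_p_x = 0.842656
  5_p_x = 0.795467
  6_p_x = 0.741375
  7_p_x = 0.69022
e_x = 5.889


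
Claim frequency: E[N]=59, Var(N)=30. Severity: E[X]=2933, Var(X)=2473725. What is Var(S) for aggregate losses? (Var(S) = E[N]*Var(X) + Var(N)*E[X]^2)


Var(S) = E[N]*Var(X) + Var(N)*E[X]^2
= 59*2473725 + 30*2933^2
= 145949775 + 258074670
= 4.0402e+08


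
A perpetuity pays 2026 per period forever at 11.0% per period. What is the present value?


PV = PMT / i
= 2026 / 0.11
= 18418.1818


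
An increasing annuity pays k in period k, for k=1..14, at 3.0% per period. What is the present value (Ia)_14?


(Ia)_n = sum_{k=1}^{n} k * v^k, v = 1/(1+i)
v = 0.970874
Sum computed term by term:
(Ia)_14 = 79.3102


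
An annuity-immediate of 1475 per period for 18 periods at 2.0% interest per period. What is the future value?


FV = PMT * ((1+i)^n - 1) / i
= 1475 * ((1.02)^18 - 1) / 0.02
= 1475 * (1.428246 - 1) / 0.02
= 31583.1608


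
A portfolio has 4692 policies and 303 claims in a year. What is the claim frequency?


frequency = claims / policies
= 303 / 4692
= 0.0646


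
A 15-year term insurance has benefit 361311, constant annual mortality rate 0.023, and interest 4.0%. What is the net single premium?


NSP = benefit * sum_{k=0}^{n-1} k_p_x * q * v^(k+1)
With constant q=0.023, v=0.961538
Sum = 0.222089
NSP = 361311 * 0.222089
= 80243.3322


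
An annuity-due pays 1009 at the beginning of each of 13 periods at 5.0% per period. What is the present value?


PV_due = PMT * (1-(1+i)^(-n))/i * (1+i)
PV_immediate = 9478.1151
PV_due = 9478.1151 * 1.05
= 9952.0209


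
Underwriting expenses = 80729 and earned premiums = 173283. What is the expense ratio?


Expense ratio = expenses / premiums
= 80729 / 173283
= 0.4659


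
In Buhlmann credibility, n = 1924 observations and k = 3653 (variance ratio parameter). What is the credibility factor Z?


Z = n / (n + k)
= 1924 / (1924 + 3653)
= 1924 / 5577
= 0.345


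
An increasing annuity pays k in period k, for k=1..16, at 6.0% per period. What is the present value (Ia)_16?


(Ia)_n = sum_{k=1}^{n} k * v^k, v = 1/(1+i)
v = 0.943396
Sum computed term by term:
(Ia)_16 = 73.5651


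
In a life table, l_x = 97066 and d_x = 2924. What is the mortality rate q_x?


q_x = d_x / l_x
= 2924 / 97066
= 0.0301


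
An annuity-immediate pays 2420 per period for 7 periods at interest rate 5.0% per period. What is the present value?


PV = PMT * (1 - (1+i)^(-n)) / i
= 2420 * (1 - (1+0.05)^(-7)) / 0.05
= 2420 * (1 - 0.710681) / 0.05
= 2420 * 5.786373
= 14003.0236


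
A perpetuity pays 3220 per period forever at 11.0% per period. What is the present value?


PV = PMT / i
= 3220 / 0.11
= 29272.7273


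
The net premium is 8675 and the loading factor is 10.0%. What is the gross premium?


Gross = net * (1 + loading)
= 8675 * (1 + 0.1)
= 8675 * 1.1
= 9542.5


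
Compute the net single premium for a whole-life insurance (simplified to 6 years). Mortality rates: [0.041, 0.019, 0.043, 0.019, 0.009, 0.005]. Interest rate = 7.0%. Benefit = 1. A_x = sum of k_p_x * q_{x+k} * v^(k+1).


v = 0.934579
Year 0: k_p_x=1.0, q=0.041, term=0.038318
Year 1: k_p_x=0.959, q=0.019, term=0.015915
Year 2: k_p_x=0.940779, q=0.043, term=0.033022
Year 3: k_p_x=0.900326, q=0.019, term=0.01305
Year 4: k_p_x=0.883219, q=0.009, term=0.005668
Year 5: k_p_x=0.87527, q=0.005, term=0.002916
A_x = 0.1089


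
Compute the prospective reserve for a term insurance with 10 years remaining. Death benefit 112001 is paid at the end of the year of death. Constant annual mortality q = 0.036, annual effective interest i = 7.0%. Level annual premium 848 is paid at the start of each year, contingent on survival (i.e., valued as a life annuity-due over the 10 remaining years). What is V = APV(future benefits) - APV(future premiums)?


v = 1/(1+i) = 0.934579
APV(future benefits) per unit = sum_{k=0}^{9} k_p_x * q * v^(k+1) = 0.219968
APV(future benefits) = 112001 * 0.219968 = 24636.6468
Life annuity-due factor ä_{x:10} = sum_{k=0}^{9} k_p_x * v^k = 6.537941
APV(future premiums) = 848 * 6.537941 = 5544.1737
V = 24636.6468 - 5544.1737
= 19092.4732
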